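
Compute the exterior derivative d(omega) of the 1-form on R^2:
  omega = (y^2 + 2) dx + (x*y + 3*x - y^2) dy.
d(omega) = (3 - y) dx ∧ dy

For a 1-form omega = sum_i f_i dx_i, the exterior derivative is
  d(omega) = sum_{i < j} (∂f_j/∂x_i - ∂f_i/∂x_j) dx_i ∧ dx_j.
  coefficient of dx ∧ dy: ∂f_2/∂x - ∂f_1/∂y = ∂(x*y + 3*x - y^2)/∂x - ∂(y^2 + 2)/∂y = 3 - y
Assembling: d(omega) = (3 - y) dx ∧ dy.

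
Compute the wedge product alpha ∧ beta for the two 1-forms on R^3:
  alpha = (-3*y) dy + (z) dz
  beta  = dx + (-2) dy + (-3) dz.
alpha ∧ beta = (3*y) dx ∧ dy + (9*y + 2*z) dy ∧ dz + (-z) dx ∧ dz

Distribute the wedge, using dx_i ∧ dx_j = -dx_j ∧ dx_i and dx_i ∧ dx_i = 0. For each pair (i, j) with i < j, the coefficient of dx_i ∧ dx_j in alpha ∧ beta is (alpha_i * beta_j - alpha_j * beta_i). Collecting: alpha ∧ beta = (3*y) dx ∧ dy + (9*y + 2*z) dy ∧ dz + (-z) dx ∧ dz.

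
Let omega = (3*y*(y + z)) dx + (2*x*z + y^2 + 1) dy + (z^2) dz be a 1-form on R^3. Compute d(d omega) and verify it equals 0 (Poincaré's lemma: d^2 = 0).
d(d omega) = 0

Step 1: d omega = sum_{i<j} (∂f_j/∂x_i - ∂f_i/∂x_j) dx_i ∧ dx_j:
  coeff of dx ∧ dy: -6*y - z
  coeff of dx ∧ dz: -3*y
  coeff of dy ∧ dz: -2*x
Step 2: Apply d again to each 2-form coefficient. The only possible 3-form in R^3 is dx ∧ dy ∧ dz, with coefficient
  ∂(coeff of dy∧dz)/∂x - ∂(coeff of dx∧dz)/∂y + ∂(coeff of dx∧dy)/∂z
  = ∂/∂x (-2*x) - ∂/∂y (-3*y) + ∂/∂z (-6*y - z).
Each of these terms simplifies to sums of mixed partials that cancel in pairs. The result is 0 (by equality of mixed partials for smooth functions — Schwarz / Clairaut).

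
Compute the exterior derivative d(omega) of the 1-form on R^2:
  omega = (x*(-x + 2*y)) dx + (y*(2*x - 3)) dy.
d(omega) = (-2*x + 2*y) dx ∧ dy

For a 1-form omega = sum_i f_i dx_i, the exterior derivative is
  d(omega) = sum_{i < j} (∂f_j/∂x_i - ∂f_i/∂x_j) dx_i ∧ dx_j.
  coefficient of dx ∧ dy: ∂f_2/∂x - ∂f_1/∂y = ∂(y*(2*x - 3))/∂x - ∂(x*(-x + 2*y))/∂y = -2*x + 2*y
Assembling: d(omega) = (-2*x + 2*y) dx ∧ dy.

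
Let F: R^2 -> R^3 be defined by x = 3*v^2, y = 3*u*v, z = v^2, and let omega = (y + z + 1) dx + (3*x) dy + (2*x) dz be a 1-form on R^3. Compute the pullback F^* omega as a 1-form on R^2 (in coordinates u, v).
F^* omega = (27*v^3) du + (3*v*(15*u*v + 6*v^2 + 2)) dv

Using F^*(f dg) = (f ∘ F) d(g ∘ F), substitute each coordinate x_i by F_i(u, v) in f_i, and replace dx_i by d F_i = (∂F_i/∂u) du + (∂F_i/∂v) dv.
  For the x component: f_1(F) = 3*u*v + v^2 + 1; d F_1 = (0) du + (6*v) dv
  For the y component: f_2(F) = 9*v^2; d F_2 = (3*v) du + (3*u) dv
  For the z component: f_3(F) = 6*v^2; d F_3 = (0) du + (2*v) dv
Combining and collecting du, dv coefficients:
  coeff of du: 27*v^3
  coeff of dv: 3*v*(15*u*v + 6*v^2 + 2)
F^* omega = (27*v^3) du + (3*v*(15*u*v + 6*v^2 + 2)) dv.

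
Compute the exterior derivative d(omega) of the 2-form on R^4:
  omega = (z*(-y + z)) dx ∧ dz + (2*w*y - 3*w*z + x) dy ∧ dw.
d(omega) = (z) dx ∧ dy ∧ dz + (1) dx ∧ dy ∧ dw + (3*w) dy ∧ dz ∧ dw

For a 2-form omega = sum_{i<j} g_{ij} dx_i ∧ dx_j, the exterior derivative is
  d(omega) = sum_{i<j} d(g_{ij}) ∧ dx_i ∧ dx_j = sum_{i<j, k} (∂g_{ij}/∂x_k) dx_k ∧ dx_i ∧ dx_j.
Expand each term, using dx_k ∧ dx_i ∧ dx_j = sgn(permutation) dx_{(a)} ∧ dx_{(b)} ∧ dx_{(c)} with (a < b < c) sorted:
  d(z*(-y + z)) includes (∂/∂y)(z*(-y + z)) dy = (-z) dy, which multiplied by dx ∧ dz gives (z) dx ∧ dy ∧ dz
  d(2*w*y - 3*w*z + x) includes (∂/∂x)(2*w*y - 3*w*z + x) dx = (1) dx, which multiplied by dy ∧ dw gives (1) dx ∧ dy ∧ dw
  d(2*w*y - 3*w*z + x) includes (∂/∂z)(2*w*y - 3*w*z + x) dz = (-3*w) dz, which multiplied by dy ∧ dw gives (3*w) dy ∧ dz ∧ dw
Collecting like 3-forms: d(omega) = (z) dx ∧ dy ∧ dz + (1) dx ∧ dy ∧ dw + (3*w) dy ∧ dz ∧ dw.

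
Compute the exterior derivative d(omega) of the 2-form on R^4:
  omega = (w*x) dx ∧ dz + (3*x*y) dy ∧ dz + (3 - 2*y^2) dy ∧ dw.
d(omega) = (x) dx ∧ dz ∧ dw + (3*y) dx ∧ dy ∧ dz

For a 2-form omega = sum_{i<j} g_{ij} dx_i ∧ dx_j, the exterior derivative is
  d(omega) = sum_{i<j} d(g_{ij}) ∧ dx_i ∧ dx_j = sum_{i<j, k} (∂g_{ij}/∂x_k) dx_k ∧ dx_i ∧ dx_j.
Expand each term, using dx_k ∧ dx_i ∧ dx_j = sgn(permutation) dx_{(a)} ∧ dx_{(b)} ∧ dx_{(c)} with (a < b < c) sorted:
  d(w*x) includes (∂/∂w)(w*x) dw = (x) dw, which multiplied by dx ∧ dz gives (x) dx ∧ dz ∧ dw
  d(3*x*y) includes (∂/∂x)(3*x*y) dx = (3*y) dx, which multiplied by dy ∧ dz gives (3*y) dx ∧ dy ∧ dz
Collecting like 3-forms: d(omega) = (x) dx ∧ dz ∧ dw + (3*y) dx ∧ dy ∧ dz.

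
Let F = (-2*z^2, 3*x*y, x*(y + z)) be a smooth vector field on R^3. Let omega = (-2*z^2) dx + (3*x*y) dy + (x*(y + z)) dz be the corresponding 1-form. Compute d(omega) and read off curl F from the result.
d(omega) = (x) dy ∧ dz + (-y - 5*z) dz ∧ dx + (3*y) dx ∧ dy; curl F = (x, -y - 5*z, 3*y)

d omega = sum_{i<j} (∂f_j/∂x_i - ∂f_i/∂x_j) dx_i ∧ dx_j. Under the identification (dy ∧ dz, dz ∧ dx, dx ∧ dy) ↔ (e_x, e_y, e_z), the coefficients are exactly the components of curl F. Compute:
  ∂R/∂y - ∂Q/∂z = (x) - (0) = x
  ∂P/∂z - ∂R/∂x = (-4*z) - (y + z) = -y - 5*z
  ∂Q/∂x - ∂P/∂y = (3*y) - (0) = 3*y.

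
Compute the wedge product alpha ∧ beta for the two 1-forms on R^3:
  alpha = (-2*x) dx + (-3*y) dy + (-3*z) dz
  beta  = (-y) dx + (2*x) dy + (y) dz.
alpha ∧ beta = (-4*x^2 - 3*y^2) dx ∧ dy + (-y*(2*x + 3*z)) dx ∧ dz + (6*x*z - 3*y^2) dy ∧ dz

Distribute the wedge, using dx_i ∧ dx_j = -dx_j ∧ dx_i and dx_i ∧ dx_i = 0. For each pair (i, j) with i < j, the coefficient of dx_i ∧ dx_j in alpha ∧ beta is (alpha_i * beta_j - alpha_j * beta_i). Collecting: alpha ∧ beta = (-4*x^2 - 3*y^2) dx ∧ dy + (-y*(2*x + 3*z)) dx ∧ dz + (6*x*z - 3*y^2) dy ∧ dz.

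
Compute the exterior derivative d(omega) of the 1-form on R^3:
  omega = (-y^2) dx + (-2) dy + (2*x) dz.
d(omega) = (2*y) dx ∧ dy + (2) dx ∧ dz

For a 1-form omega = sum_i f_i dx_i, the exterior derivative is
  d(omega) = sum_{i < j} (∂f_j/∂x_i - ∂f_i/∂x_j) dx_i ∧ dx_j.
  coefficient of dx ∧ dy: ∂f_2/∂x - ∂f_1/∂y = ∂(-2)/∂x - ∂(-y^2)/∂y = 2*y
  coefficient of dx ∧ dz: ∂f_3/∂x - ∂f_1/∂z = ∂(2*x)/∂x - ∂(-y^2)/∂z = 2
Assembling: d(omega) = (2*y) dx ∧ dy + (2) dx ∧ dz.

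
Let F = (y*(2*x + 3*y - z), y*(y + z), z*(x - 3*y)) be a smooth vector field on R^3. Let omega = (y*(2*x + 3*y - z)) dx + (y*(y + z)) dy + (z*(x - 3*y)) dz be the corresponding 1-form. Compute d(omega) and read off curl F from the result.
d(omega) = (-y - 3*z) dy ∧ dz + (-y - z) dz ∧ dx + (-2*x - 6*y + z) dx ∧ dy; curl F = (-y - 3*z, -y - z, -2*x - 6*y + z)

d omega = sum_{i<j} (∂f_j/∂x_i - ∂f_i/∂x_j) dx_i ∧ dx_j. Under the identification (dy ∧ dz, dz ∧ dx, dx ∧ dy) ↔ (e_x, e_y, e_z), the coefficients are exactly the components of curl F. Compute:
  ∂R/∂y - ∂Q/∂z = (-3*z) - (y) = -y - 3*z
  ∂P/∂z - ∂R/∂x = (-y) - (z) = -y - z
  ∂Q/∂x - ∂P/∂y = (0) - (2*x + 6*y - z) = -2*x - 6*y + z.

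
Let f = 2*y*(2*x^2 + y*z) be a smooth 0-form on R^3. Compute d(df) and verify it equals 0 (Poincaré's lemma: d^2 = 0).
d(df) = 0

Step 1: df = sum_i (∂f/∂x_i) dx_i = (8*x*y) dx + (4*x^2 + 4*y*z) dy + (2*y^2) dz.
Step 2: Apply d again. Using the 1-form formula, the coefficient of dx ∧ dy in d(df) is ∂^2 f/∂x ∂y - ∂^2 f/∂y ∂x = (8*x) - (8*x) = 0 (equality of mixed partials for smooth f).
Similarly for dx ∧ dz and dy ∧ dz — all coefficients vanish. So d(df) = 0.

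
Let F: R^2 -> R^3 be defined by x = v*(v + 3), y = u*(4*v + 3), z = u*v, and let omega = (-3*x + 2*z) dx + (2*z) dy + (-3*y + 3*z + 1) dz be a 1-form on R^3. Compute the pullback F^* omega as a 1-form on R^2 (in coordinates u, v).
F^* omega = (v*(-u*v - 3*u + 1)) du + (-u^2*v - 9*u^2 + 4*u*v^2 + 6*u*v + u - 6*v^3 - 27*v^2 - 27*v) dv

Using F^*(f dg) = (f ∘ F) d(g ∘ F), substitute each coordinate x_i by F_i(u, v) in f_i, and replace dx_i by d F_i = (∂F_i/∂u) du + (∂F_i/∂v) dv.
  For the x component: f_1(F) = v*(2*u - 3*v - 9); d F_1 = (0) du + (2*v + 3) dv
  For the y component: f_2(F) = 2*u*v; d F_2 = (4*v + 3) du + (4*u) dv
  For the z component: f_3(F) = -9*u*v - 9*u + 1; d F_3 = (v) du + (u) dv
Combining and collecting du, dv coefficients:
  coeff of du: v*(-u*v - 3*u + 1)
  coeff of dv: -u^2*v - 9*u^2 + 4*u*v^2 + 6*u*v + u - 6*v^3 - 27*v^2 - 27*v
F^* omega = (v*(-u*v - 3*u + 1)) du + (-u^2*v - 9*u^2 + 4*u*v^2 + 6*u*v + u - 6*v^3 - 27*v^2 - 27*v) dv.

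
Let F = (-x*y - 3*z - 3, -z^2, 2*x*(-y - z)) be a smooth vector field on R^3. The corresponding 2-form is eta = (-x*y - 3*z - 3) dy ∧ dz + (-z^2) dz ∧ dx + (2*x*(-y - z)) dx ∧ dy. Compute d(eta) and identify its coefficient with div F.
d(eta) = (-2*x - y) dx ∧ dy ∧ dz; div F = -2*x - y

For a 2-form in R^3 of the form above, applying d gives a 3-form with coefficient ∂P/∂x + ∂Q/∂y + ∂R/∂z:
  ∂P/∂x = -y
  ∂Q/∂y = 0
  ∂R/∂z = -2*x
Sum = -2*x - y, which is exactly div F.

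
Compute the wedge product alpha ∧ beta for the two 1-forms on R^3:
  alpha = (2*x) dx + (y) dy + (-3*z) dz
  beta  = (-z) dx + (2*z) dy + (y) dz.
alpha ∧ beta = (z*(4*x + y)) dx ∧ dy + (2*x*y - 3*z^2) dx ∧ dz + (y^2 + 6*z^2) dy ∧ dz

Distribute the wedge, using dx_i ∧ dx_j = -dx_j ∧ dx_i and dx_i ∧ dx_i = 0. For each pair (i, j) with i < j, the coefficient of dx_i ∧ dx_j in alpha ∧ beta is (alpha_i * beta_j - alpha_j * beta_i). Collecting: alpha ∧ beta = (z*(4*x + y)) dx ∧ dy + (2*x*y - 3*z^2) dx ∧ dz + (y^2 + 6*z^2) dy ∧ dz.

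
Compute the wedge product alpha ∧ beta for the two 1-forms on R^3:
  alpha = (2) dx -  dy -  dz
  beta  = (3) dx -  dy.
alpha ∧ beta = (1) dx ∧ dy + (3) dx ∧ dz + (-1) dy ∧ dz

Distribute the wedge, using dx_i ∧ dx_j = -dx_j ∧ dx_i and dx_i ∧ dx_i = 0. For each pair (i, j) with i < j, the coefficient of dx_i ∧ dx_j in alpha ∧ beta is (alpha_i * beta_j - alpha_j * beta_i). Collecting: alpha ∧ beta = (1) dx ∧ dy + (3) dx ∧ dz + (-1) dy ∧ dz.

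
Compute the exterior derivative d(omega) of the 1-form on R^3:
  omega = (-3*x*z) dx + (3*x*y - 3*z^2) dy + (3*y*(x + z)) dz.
d(omega) = (3*y) dx ∧ dy + (3*x + 3*y) dx ∧ dz + (3*x + 9*z) dy ∧ dz

For a 1-form omega = sum_i f_i dx_i, the exterior derivative is
  d(omega) = sum_{i < j} (∂f_j/∂x_i - ∂f_i/∂x_j) dx_i ∧ dx_j.
  coefficient of dx ∧ dy: ∂f_2/∂x - ∂f_1/∂y = ∂(3*x*y - 3*z^2)/∂x - ∂(-3*x*z)/∂y = 3*y
  coefficient of dx ∧ dz: ∂f_3/∂x - ∂f_1/∂z = ∂(3*y*(x + z))/∂x - ∂(-3*x*z)/∂z = 3*x + 3*y
  coefficient of dy ∧ dz: ∂f_3/∂y - ∂f_2/∂z = ∂(3*y*(x + z))/∂y - ∂(3*x*y - 3*z^2)/∂z = 3*x + 9*z
Assembling: d(omega) = (3*y) dx ∧ dy + (3*x + 3*y) dx ∧ dz + (3*x + 9*z) dy ∧ dz.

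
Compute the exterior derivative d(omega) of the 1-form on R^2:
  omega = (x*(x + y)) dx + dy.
d(omega) = (-x) dx ∧ dy

For a 1-form omega = sum_i f_i dx_i, the exterior derivative is
  d(omega) = sum_{i < j} (∂f_j/∂x_i - ∂f_i/∂x_j) dx_i ∧ dx_j.
  coefficient of dx ∧ dy: ∂f_2/∂x - ∂f_1/∂y = ∂(1)/∂x - ∂(x*(x + y))/∂y = -x
Assembling: d(omega) = (-x) dx ∧ dy.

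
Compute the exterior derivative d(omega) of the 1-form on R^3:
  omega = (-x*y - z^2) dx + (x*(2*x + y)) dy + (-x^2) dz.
d(omega) = (5*x + y) dx ∧ dy + (-2*x + 2*z) dx ∧ dz

For a 1-form omega = sum_i f_i dx_i, the exterior derivative is
  d(omega) = sum_{i < j} (∂f_j/∂x_i - ∂f_i/∂x_j) dx_i ∧ dx_j.
  coefficient of dx ∧ dy: ∂f_2/∂x - ∂f_1/∂y = ∂(x*(2*x + y))/∂x - ∂(-x*y - z^2)/∂y = 5*x + y
  coefficient of dx ∧ dz: ∂f_3/∂x - ∂f_1/∂z = ∂(-x^2)/∂x - ∂(-x*y - z^2)/∂z = -2*x + 2*z
Assembling: d(omega) = (5*x + y) dx ∧ dy + (-2*x + 2*z) dx ∧ dz.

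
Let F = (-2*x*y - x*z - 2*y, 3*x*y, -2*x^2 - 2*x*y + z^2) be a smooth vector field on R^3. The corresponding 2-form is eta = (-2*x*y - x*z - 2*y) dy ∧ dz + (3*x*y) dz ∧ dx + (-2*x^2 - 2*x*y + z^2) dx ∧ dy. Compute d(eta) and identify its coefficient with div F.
d(eta) = (3*x - 2*y + z) dx ∧ dy ∧ dz; div F = 3*x - 2*y + z

For a 2-form in R^3 of the form above, applying d gives a 3-form with coefficient ∂P/∂x + ∂Q/∂y + ∂R/∂z:
  ∂P/∂x = -2*y - z
  ∂Q/∂y = 3*x
  ∂R/∂z = 2*z
Sum = 3*x - 2*y + z, which is exactly div F.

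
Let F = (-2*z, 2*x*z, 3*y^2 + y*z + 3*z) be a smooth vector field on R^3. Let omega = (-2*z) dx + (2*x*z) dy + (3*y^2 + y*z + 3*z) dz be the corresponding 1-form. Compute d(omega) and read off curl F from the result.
d(omega) = (-2*x + 6*y + z) dy ∧ dz + (-2) dz ∧ dx + (2*z) dx ∧ dy; curl F = (-2*x + 6*y + z, -2, 2*z)

d omega = sum_{i<j} (∂f_j/∂x_i - ∂f_i/∂x_j) dx_i ∧ dx_j. Under the identification (dy ∧ dz, dz ∧ dx, dx ∧ dy) ↔ (e_x, e_y, e_z), the coefficients are exactly the components of curl F. Compute:
  ∂R/∂y - ∂Q/∂z = (6*y + z) - (2*x) = -2*x + 6*y + z
  ∂P/∂z - ∂R/∂x = (-2) - (0) = -2
  ∂Q/∂x - ∂P/∂y = (2*z) - (0) = 2*z.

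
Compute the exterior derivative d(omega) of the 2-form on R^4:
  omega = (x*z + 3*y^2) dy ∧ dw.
d(omega) = (z) dx ∧ dy ∧ dw + (-x) dy ∧ dz ∧ dw

For a 2-form omega = sum_{i<j} g_{ij} dx_i ∧ dx_j, the exterior derivative is
  d(omega) = sum_{i<j} d(g_{ij}) ∧ dx_i ∧ dx_j = sum_{i<j, k} (∂g_{ij}/∂x_k) dx_k ∧ dx_i ∧ dx_j.
Expand each term, using dx_k ∧ dx_i ∧ dx_j = sgn(permutation) dx_{(a)} ∧ dx_{(b)} ∧ dx_{(c)} with (a < b < c) sorted:
  d(x*z + 3*y^2) includes (∂/∂x)(x*z + 3*y^2) dx = (z) dx, which multiplied by dy ∧ dw gives (z) dx ∧ dy ∧ dw
  d(x*z + 3*y^2) includes (∂/∂z)(x*z + 3*y^2) dz = (x) dz, which multiplied by dy ∧ dw gives (-x) dy ∧ dz ∧ dw
Collecting like 3-forms: d(omega) = (z) dx ∧ dy ∧ dw + (-x) dy ∧ dz ∧ dw.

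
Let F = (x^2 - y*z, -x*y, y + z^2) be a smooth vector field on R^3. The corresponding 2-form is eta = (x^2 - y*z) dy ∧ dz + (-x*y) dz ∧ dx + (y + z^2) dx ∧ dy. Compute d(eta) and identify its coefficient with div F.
d(eta) = (x + 2*z) dx ∧ dy ∧ dz; div F = x + 2*z

For a 2-form in R^3 of the form above, applying d gives a 3-form with coefficient ∂P/∂x + ∂Q/∂y + ∂R/∂z:
  ∂P/∂x = 2*x
  ∂Q/∂y = -x
  ∂R/∂z = 2*z
Sum = x + 2*z, which is exactly div F.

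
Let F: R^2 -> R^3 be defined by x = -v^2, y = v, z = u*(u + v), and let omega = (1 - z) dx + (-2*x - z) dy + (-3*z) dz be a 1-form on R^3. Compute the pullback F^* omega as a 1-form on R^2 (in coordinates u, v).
F^* omega = (3*u*(-2*u^2 - 3*u*v - v^2)) du + (-3*u^3 - u^2*v - u^2 + 2*u*v^2 - u*v + 2*v^2 - 2*v) dv

Using F^*(f dg) = (f ∘ F) d(g ∘ F), substitute each coordinate x_i by F_i(u, v) in f_i, and replace dx_i by d F_i = (∂F_i/∂u) du + (∂F_i/∂v) dv.
  For the x component: f_1(F) = -u^2 - u*v + 1; d F_1 = (0) du + (-2*v) dv
  For the y component: f_2(F) = -u^2 - u*v + 2*v^2; d F_2 = (0) du + (1) dv
  For the z component: f_3(F) = 3*u*(-u - v); d F_3 = (2*u + v) du + (u) dv
Combining and collecting du, dv coefficients:
  coeff of du: 3*u*(-2*u^2 - 3*u*v - v^2)
  coeff of dv: -3*u^3 - u^2*v - u^2 + 2*u*v^2 - u*v + 2*v^2 - 2*v
F^* omega = (3*u*(-2*u^2 - 3*u*v - v^2)) du + (-3*u^3 - u^2*v - u^2 + 2*u*v^2 - u*v + 2*v^2 - 2*v) dv.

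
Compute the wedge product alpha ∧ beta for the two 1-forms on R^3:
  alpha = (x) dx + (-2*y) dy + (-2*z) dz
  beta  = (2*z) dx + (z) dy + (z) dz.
alpha ∧ beta = (z*(x + 4*y)) dx ∧ dy + (z*(x + 4*z)) dx ∧ dz + (2*z*(-y + z)) dy ∧ dz

Distribute the wedge, using dx_i ∧ dx_j = -dx_j ∧ dx_i and dx_i ∧ dx_i = 0. For each pair (i, j) with i < j, the coefficient of dx_i ∧ dx_j in alpha ∧ beta is (alpha_i * beta_j - alpha_j * beta_i). Collecting: alpha ∧ beta = (z*(x + 4*y)) dx ∧ dy + (z*(x + 4*z)) dx ∧ dz + (2*z*(-y + z)) dy ∧ dz.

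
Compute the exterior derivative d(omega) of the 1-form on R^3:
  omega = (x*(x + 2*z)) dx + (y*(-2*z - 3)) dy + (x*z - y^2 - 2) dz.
d(omega) = (-2*x + z) dx ∧ dz

For a 1-form omega = sum_i f_i dx_i, the exterior derivative is
  d(omega) = sum_{i < j} (∂f_j/∂x_i - ∂f_i/∂x_j) dx_i ∧ dx_j.
  coefficient of dx ∧ dz: ∂f_3/∂x - ∂f_1/∂z = ∂(x*z - y^2 - 2)/∂x - ∂(x*(x + 2*z))/∂z = -2*x + z
Assembling: d(omega) = (-2*x + z) dx ∧ dz.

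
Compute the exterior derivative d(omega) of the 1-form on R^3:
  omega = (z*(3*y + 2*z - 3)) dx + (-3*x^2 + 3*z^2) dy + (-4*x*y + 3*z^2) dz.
d(omega) = (-6*x - 3*z) dx ∧ dy + (-7*y - 4*z + 3) dx ∧ dz + (-4*x - 6*z) dy ∧ dz

For a 1-form omega = sum_i f_i dx_i, the exterior derivative is
  d(omega) = sum_{i < j} (∂f_j/∂x_i - ∂f_i/∂x_j) dx_i ∧ dx_j.
  coefficient of dx ∧ dy: ∂f_2/∂x - ∂f_1/∂y = ∂(-3*x^2 + 3*z^2)/∂x - ∂(z*(3*y + 2*z - 3))/∂y = -6*x - 3*z
  coefficient of dx ∧ dz: ∂f_3/∂x - ∂f_1/∂z = ∂(-4*x*y + 3*z^2)/∂x - ∂(z*(3*y + 2*z - 3))/∂z = -7*y - 4*z + 3
  coefficient of dy ∧ dz: ∂f_3/∂y - ∂f_2/∂z = ∂(-4*x*y + 3*z^2)/∂y - ∂(-3*x^2 + 3*z^2)/∂z = -4*x - 6*z
Assembling: d(omega) = (-6*x - 3*z) dx ∧ dy + (-7*y - 4*z + 3) dx ∧ dz + (-4*x - 6*z) dy ∧ dz.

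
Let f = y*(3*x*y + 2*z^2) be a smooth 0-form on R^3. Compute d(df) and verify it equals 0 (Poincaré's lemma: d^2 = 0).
d(df) = 0

Step 1: df = sum_i (∂f/∂x_i) dx_i = (3*y^2) dx + (6*x*y + 2*z^2) dy + (4*y*z) dz.
Step 2: Apply d again. Using the 1-form formula, the coefficient of dx ∧ dy in d(df) is ∂^2 f/∂x ∂y - ∂^2 f/∂y ∂x = (6*y) - (6*y) = 0 (equality of mixed partials for smooth f).
Similarly for dx ∧ dz and dy ∧ dz — all coefficients vanish. So d(df) = 0.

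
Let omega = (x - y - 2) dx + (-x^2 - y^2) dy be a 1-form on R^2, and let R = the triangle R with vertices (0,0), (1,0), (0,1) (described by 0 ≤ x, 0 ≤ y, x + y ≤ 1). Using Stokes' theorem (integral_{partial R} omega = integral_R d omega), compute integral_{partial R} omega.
integral_(partial R) omega = 1/6

Stokes: integral_partial_R omega = integral_R d omega with d omega = (∂Q/∂x - ∂P/∂y) dx ∧ dy.
  ∂Q/∂x = -2*x
  ∂P/∂y = -1
  integrand = ∂Q/∂x - ∂P/∂y = 1 - 2*x.
Integrating over R: integral_0^1 integral_0^{1-x} (1 - 2*x) dy dx = 1/6.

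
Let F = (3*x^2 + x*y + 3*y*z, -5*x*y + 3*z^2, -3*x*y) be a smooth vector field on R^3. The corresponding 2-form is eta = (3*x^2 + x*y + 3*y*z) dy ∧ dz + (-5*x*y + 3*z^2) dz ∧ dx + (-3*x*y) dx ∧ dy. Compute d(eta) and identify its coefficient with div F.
d(eta) = (x + y) dx ∧ dy ∧ dz; div F = x + y

For a 2-form in R^3 of the form above, applying d gives a 3-form with coefficient ∂P/∂x + ∂Q/∂y + ∂R/∂z:
  ∂P/∂x = 6*x + y
  ∂Q/∂y = -5*x
  ∂R/∂z = 0
Sum = x + y, which is exactly div F.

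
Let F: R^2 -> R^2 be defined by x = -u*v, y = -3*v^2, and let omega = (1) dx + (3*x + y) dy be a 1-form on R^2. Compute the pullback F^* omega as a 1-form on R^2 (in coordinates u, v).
F^* omega = (-v) du + (18*u*v^2 - u + 18*v^3) dv

Using F^*(f dg) = (f ∘ F) d(g ∘ F), substitute each coordinate x_i by F_i(u, v) in f_i, and replace dx_i by d F_i = (∂F_i/∂u) du + (∂F_i/∂v) dv.
  For the x component: f_1(F) = 1; d F_1 = (-v) du + (-u) dv
  For the y component: f_2(F) = 3*v*(-u - v); d F_2 = (0) du + (-6*v) dv
Combining and collecting du, dv coefficients:
  coeff of du: -v
  coeff of dv: 18*u*v^2 - u + 18*v^3
F^* omega = (-v) du + (18*u*v^2 - u + 18*v^3) dv.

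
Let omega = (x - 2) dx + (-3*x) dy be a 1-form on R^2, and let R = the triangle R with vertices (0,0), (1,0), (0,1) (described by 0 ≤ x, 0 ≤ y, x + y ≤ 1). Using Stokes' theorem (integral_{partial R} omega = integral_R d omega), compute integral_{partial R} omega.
integral_(partial R) omega = -3/2

Stokes: integral_partial_R omega = integral_R d omega with d omega = (∂Q/∂x - ∂P/∂y) dx ∧ dy.
  ∂Q/∂x = -3
  ∂P/∂y = 0
  integrand = ∂Q/∂x - ∂P/∂y = -3.
Integrating over R: integral_0^1 integral_0^{1-x} (-3) dy dx = -3/2.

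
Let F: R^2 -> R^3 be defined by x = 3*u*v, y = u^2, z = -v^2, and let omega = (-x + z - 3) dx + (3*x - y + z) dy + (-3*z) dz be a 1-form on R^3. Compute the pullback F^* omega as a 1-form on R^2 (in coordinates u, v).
F^* omega = (-2*u^3 + 18*u^2*v - 11*u*v^2 - 3*v^3 - 9*v) du + (-9*u^2*v - 3*u*v^2 - 9*u - 6*v^3) dv

Using F^*(f dg) = (f ∘ F) d(g ∘ F), substitute each coordinate x_i by F_i(u, v) in f_i, and replace dx_i by d F_i = (∂F_i/∂u) du + (∂F_i/∂v) dv.
  For the x component: f_1(F) = -3*u*v - v^2 - 3; d F_1 = (3*v) du + (3*u) dv
  For the y component: f_2(F) = -u^2 + 9*u*v - v^2; d F_2 = (2*u) du + (0) dv
  For the z component: f_3(F) = 3*v^2; d F_3 = (0) du + (-2*v) dv
Combining and collecting du, dv coefficients:
  coeff of du: -2*u^3 + 18*u^2*v - 11*u*v^2 - 3*v^3 - 9*v
  coeff of dv: -9*u^2*v - 3*u*v^2 - 9*u - 6*v^3
F^* omega = (-2*u^3 + 18*u^2*v - 11*u*v^2 - 3*v^3 - 9*v) du + (-9*u^2*v - 3*u*v^2 - 9*u - 6*v^3) dv.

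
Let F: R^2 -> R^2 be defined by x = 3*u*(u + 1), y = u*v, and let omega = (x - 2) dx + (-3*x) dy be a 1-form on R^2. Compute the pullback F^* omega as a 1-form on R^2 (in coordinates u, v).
F^* omega = (18*u^3 - 9*u^2*v + 27*u^2 - 9*u*v - 3*u - 6) du + (9*u^2*(-u - 1)) dv

Using F^*(f dg) = (f ∘ F) d(g ∘ F), substitute each coordinate x_i by F_i(u, v) in f_i, and replace dx_i by d F_i = (∂F_i/∂u) du + (∂F_i/∂v) dv.
  For the x component: f_1(F) = 3*u^2 + 3*u - 2; d F_1 = (6*u + 3) du + (0) dv
  For the y component: f_2(F) = 9*u*(-u - 1); d F_2 = (v) du + (u) dv
Combining and collecting du, dv coefficients:
  coeff of du: 18*u^3 - 9*u^2*v + 27*u^2 - 9*u*v - 3*u - 6
  coeff of dv: 9*u^2*(-u - 1)
F^* omega = (18*u^3 - 9*u^2*v + 27*u^2 - 9*u*v - 3*u - 6) du + (9*u^2*(-u - 1)) dv.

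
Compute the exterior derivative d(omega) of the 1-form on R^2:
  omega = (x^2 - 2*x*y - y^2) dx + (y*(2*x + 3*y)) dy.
d(omega) = (2*x + 4*y) dx ∧ dy

For a 1-form omega = sum_i f_i dx_i, the exterior derivative is
  d(omega) = sum_{i < j} (∂f_j/∂x_i - ∂f_i/∂x_j) dx_i ∧ dx_j.
  coefficient of dx ∧ dy: ∂f_2/∂x - ∂f_1/∂y = ∂(y*(2*x + 3*y))/∂x - ∂(x^2 - 2*x*y - y^2)/∂y = 2*x + 4*y
Assembling: d(omega) = (2*x + 4*y) dx ∧ dy.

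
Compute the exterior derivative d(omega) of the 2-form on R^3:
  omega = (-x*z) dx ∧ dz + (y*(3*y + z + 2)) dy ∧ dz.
d(omega) = 0

For a 2-form omega = sum_{i<j} g_{ij} dx_i ∧ dx_j, the exterior derivative is
  d(omega) = sum_{i<j} d(g_{ij}) ∧ dx_i ∧ dx_j = sum_{i<j, k} (∂g_{ij}/∂x_k) dx_k ∧ dx_i ∧ dx_j.
Expand each term, using dx_k ∧ dx_i ∧ dx_j = sgn(permutation) dx_{(a)} ∧ dx_{(b)} ∧ dx_{(c)} with (a < b < c) sorted:

Collecting like 3-forms: d(omega) = 0.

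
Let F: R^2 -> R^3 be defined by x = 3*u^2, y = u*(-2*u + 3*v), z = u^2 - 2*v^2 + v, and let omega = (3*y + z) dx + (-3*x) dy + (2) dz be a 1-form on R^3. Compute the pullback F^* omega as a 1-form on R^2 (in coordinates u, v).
F^* omega = (u*(6*u^2 + 27*u*v - 12*v^2 + 6*v + 4)) du + (-27*u^3 - 8*v + 2) dv

Using F^*(f dg) = (f ∘ F) d(g ∘ F), substitute each coordinate x_i by F_i(u, v) in f_i, and replace dx_i by d F_i = (∂F_i/∂u) du + (∂F_i/∂v) dv.
  For the x component: f_1(F) = -5*u^2 + 9*u*v - 2*v^2 + v; d F_1 = (6*u) du + (0) dv
  For the y component: f_2(F) = -9*u^2; d F_2 = (-4*u + 3*v) du + (3*u) dv
  For the z component: f_3(F) = 2; d F_3 = (2*u) du + (1 - 4*v) dv
Combining and collecting du, dv coefficients:
  coeff of du: u*(6*u^2 + 27*u*v - 12*v^2 + 6*v + 4)
  coeff of dv: -27*u^3 - 8*v + 2
F^* omega = (u*(6*u^2 + 27*u*v - 12*v^2 + 6*v + 4)) du + (-27*u^3 - 8*v + 2) dv.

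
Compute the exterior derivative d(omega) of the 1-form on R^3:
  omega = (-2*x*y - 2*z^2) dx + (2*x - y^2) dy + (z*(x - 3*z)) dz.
d(omega) = (2*x + 2) dx ∧ dy + (5*z) dx ∧ dz

For a 1-form omega = sum_i f_i dx_i, the exterior derivative is
  d(omega) = sum_{i < j} (∂f_j/∂x_i - ∂f_i/∂x_j) dx_i ∧ dx_j.
  coefficient of dx ∧ dy: ∂f_2/∂x - ∂f_1/∂y = ∂(2*x - y^2)/∂x - ∂(-2*x*y - 2*z^2)/∂y = 2*x + 2
  coefficient of dx ∧ dz: ∂f_3/∂x - ∂f_1/∂z = ∂(z*(x - 3*z))/∂x - ∂(-2*x*y - 2*z^2)/∂z = 5*z
Assembling: d(omega) = (2*x + 2) dx ∧ dy + (5*z) dx ∧ dz.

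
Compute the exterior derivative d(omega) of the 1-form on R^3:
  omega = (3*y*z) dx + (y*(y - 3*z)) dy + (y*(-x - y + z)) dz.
d(omega) = (-3*z) dx ∧ dy + (-4*y) dx ∧ dz + (-x + y + z) dy ∧ dz

For a 1-form omega = sum_i f_i dx_i, the exterior derivative is
  d(omega) = sum_{i < j} (∂f_j/∂x_i - ∂f_i/∂x_j) dx_i ∧ dx_j.
  coefficient of dx ∧ dy: ∂f_2/∂x - ∂f_1/∂y = ∂(y*(y - 3*z))/∂x - ∂(3*y*z)/∂y = -3*z
  coefficient of dx ∧ dz: ∂f_3/∂x - ∂f_1/∂z = ∂(y*(-x - y + z))/∂x - ∂(3*y*z)/∂z = -4*y
  coefficient of dy ∧ dz: ∂f_3/∂y - ∂f_2/∂z = ∂(y*(-x - y + z))/∂y - ∂(y*(y - 3*z))/∂z = -x + y + z
Assembling: d(omega) = (-3*z) dx ∧ dy + (-4*y) dx ∧ dz + (-x + y + z) dy ∧ dz.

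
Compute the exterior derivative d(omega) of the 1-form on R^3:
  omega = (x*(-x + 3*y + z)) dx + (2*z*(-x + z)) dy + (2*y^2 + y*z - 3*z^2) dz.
d(omega) = (-3*x - 2*z) dx ∧ dy + (-x) dx ∧ dz + (2*x + 4*y - 3*z) dy ∧ dz

For a 1-form omega = sum_i f_i dx_i, the exterior derivative is
  d(omega) = sum_{i < j} (∂f_j/∂x_i - ∂f_i/∂x_j) dx_i ∧ dx_j.
  coefficient of dx ∧ dy: ∂f_2/∂x - ∂f_1/∂y = ∂(2*z*(-x + z))/∂x - ∂(x*(-x + 3*y + z))/∂y = -3*x - 2*z
  coefficient of dx ∧ dz: ∂f_3/∂x - ∂f_1/∂z = ∂(2*y^2 + y*z - 3*z^2)/∂x - ∂(x*(-x + 3*y + z))/∂z = -x
  coefficient of dy ∧ dz: ∂f_3/∂y - ∂f_2/∂z = ∂(2*y^2 + y*z - 3*z^2)/∂y - ∂(2*z*(-x + z))/∂z = 2*x + 4*y - 3*z
Assembling: d(omega) = (-3*x - 2*z) dx ∧ dy + (-x) dx ∧ dz + (2*x + 4*y - 3*z) dy ∧ dz.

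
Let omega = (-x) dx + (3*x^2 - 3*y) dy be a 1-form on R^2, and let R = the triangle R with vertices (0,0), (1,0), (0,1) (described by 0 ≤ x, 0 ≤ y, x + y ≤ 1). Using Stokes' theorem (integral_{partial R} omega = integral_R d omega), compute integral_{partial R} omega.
integral_(partial R) omega = 1

Stokes: integral_partial_R omega = integral_R d omega with d omega = (∂Q/∂x - ∂P/∂y) dx ∧ dy.
  ∂Q/∂x = 6*x
  ∂P/∂y = 0
  integrand = ∂Q/∂x - ∂P/∂y = 6*x.
Integrating over R: integral_0^1 integral_0^{1-x} (6*x) dy dx = 1.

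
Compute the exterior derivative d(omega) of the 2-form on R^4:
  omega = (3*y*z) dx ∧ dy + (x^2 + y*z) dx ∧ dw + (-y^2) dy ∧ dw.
d(omega) = (3*y) dx ∧ dy ∧ dz + (-z) dx ∧ dy ∧ dw + (-y) dx ∧ dz ∧ dw

For a 2-form omega = sum_{i<j} g_{ij} dx_i ∧ dx_j, the exterior derivative is
  d(omega) = sum_{i<j} d(g_{ij}) ∧ dx_i ∧ dx_j = sum_{i<j, k} (∂g_{ij}/∂x_k) dx_k ∧ dx_i ∧ dx_j.
Expand each term, using dx_k ∧ dx_i ∧ dx_j = sgn(permutation) dx_{(a)} ∧ dx_{(b)} ∧ dx_{(c)} with (a < b < c) sorted:
  d(3*y*z) includes (∂/∂z)(3*y*z) dz = (3*y) dz, which multiplied by dx ∧ dy gives (3*y) dx ∧ dy ∧ dz
  d(x^2 + y*z) includes (∂/∂y)(x^2 + y*z) dy = (z) dy, which multiplied by dx ∧ dw gives (-z) dx ∧ dy ∧ dw
  d(x^2 + y*z) includes (∂/∂z)(x^2 + y*z) dz = (y) dz, which multiplied by dx ∧ dw gives (-y) dx ∧ dz ∧ dw
Collecting like 3-forms: d(omega) = (3*y) dx ∧ dy ∧ dz + (-z) dx ∧ dy ∧ dw + (-y) dx ∧ dz ∧ dw.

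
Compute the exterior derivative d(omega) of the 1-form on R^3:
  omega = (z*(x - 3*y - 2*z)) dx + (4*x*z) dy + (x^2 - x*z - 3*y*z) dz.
d(omega) = (7*z) dx ∧ dy + (x + 3*y + 3*z) dx ∧ dz + (-4*x - 3*z) dy ∧ dz

For a 1-form omega = sum_i f_i dx_i, the exterior derivative is
  d(omega) = sum_{i < j} (∂f_j/∂x_i - ∂f_i/∂x_j) dx_i ∧ dx_j.
  coefficient of dx ∧ dy: ∂f_2/∂x - ∂f_1/∂y = ∂(4*x*z)/∂x - ∂(z*(x - 3*y - 2*z))/∂y = 7*z
  coefficient of dx ∧ dz: ∂f_3/∂x - ∂f_1/∂z = ∂(x^2 - x*z - 3*y*z)/∂x - ∂(z*(x - 3*y - 2*z))/∂z = x + 3*y + 3*z
  coefficient of dy ∧ dz: ∂f_3/∂y - ∂f_2/∂z = ∂(x^2 - x*z - 3*y*z)/∂y - ∂(4*x*z)/∂z = -4*x - 3*z
Assembling: d(omega) = (7*z) dx ∧ dy + (x + 3*y + 3*z) dx ∧ dz + (-4*x - 3*z) dy ∧ dz.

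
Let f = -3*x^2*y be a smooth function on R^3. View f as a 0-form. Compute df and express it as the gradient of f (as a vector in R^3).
df = (-6*x*y) dx + (-3*x^2) dy + (0) dz; grad f = (-6*x*y, -3*x^2, 0)

For a 0-form f, d f = (∂f/∂x) dx + (∂f/∂y) dy + (∂f/∂z) dz. The components of the vector representation are exactly the entries of grad f in Cartesian coordinates:
  ∂f/∂x = -6*x*y
  ∂f/∂y = -3*x^2
  ∂f/∂z = 0.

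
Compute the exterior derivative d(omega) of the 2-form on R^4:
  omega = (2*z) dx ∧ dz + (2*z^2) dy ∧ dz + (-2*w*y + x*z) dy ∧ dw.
d(omega) = (z) dx ∧ dy ∧ dw + (-x) dy ∧ dz ∧ dw

For a 2-form omega = sum_{i<j} g_{ij} dx_i ∧ dx_j, the exterior derivative is
  d(omega) = sum_{i<j} d(g_{ij}) ∧ dx_i ∧ dx_j = sum_{i<j, k} (∂g_{ij}/∂x_k) dx_k ∧ dx_i ∧ dx_j.
Expand each term, using dx_k ∧ dx_i ∧ dx_j = sgn(permutation) dx_{(a)} ∧ dx_{(b)} ∧ dx_{(c)} with (a < b < c) sorted:
  d(-2*w*y + x*z) includes (∂/∂x)(-2*w*y + x*z) dx = (z) dx, which multiplied by dy ∧ dw gives (z) dx ∧ dy ∧ dw
  d(-2*w*y + x*z) includes (∂/∂z)(-2*w*y + x*z) dz = (x) dz, which multiplied by dy ∧ dw gives (-x) dy ∧ dz ∧ dw
Collecting like 3-forms: d(omega) = (z) dx ∧ dy ∧ dw + (-x) dy ∧ dz ∧ dw.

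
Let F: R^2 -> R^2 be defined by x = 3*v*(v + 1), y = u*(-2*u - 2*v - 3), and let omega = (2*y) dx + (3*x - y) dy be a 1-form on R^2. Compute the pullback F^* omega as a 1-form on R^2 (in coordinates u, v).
F^* omega = (-8*u^3 - 12*u^2*v - 18*u^2 - 40*u*v^2 - 48*u*v - 9*u - 18*v^3 - 45*v^2 - 27*v) du + (2*u*(-2*u^2 - 14*u*v - 9*u - 21*v^2 - 33*v - 9)) dv

Using F^*(f dg) = (f ∘ F) d(g ∘ F), substitute each coordinate x_i by F_i(u, v) in f_i, and replace dx_i by d F_i = (∂F_i/∂u) du + (∂F_i/∂v) dv.
  For the x component: f_1(F) = 2*u*(-2*u - 2*v - 3); d F_1 = (0) du + (6*v + 3) dv
  For the y component: f_2(F) = 2*u^2 + 2*u*v + 3*u + 9*v^2 + 9*v; d F_2 = (-4*u - 2*v - 3) du + (-2*u) dv
Combining and collecting du, dv coefficients:
  coeff of du: -8*u^3 - 12*u^2*v - 18*u^2 - 40*u*v^2 - 48*u*v - 9*u - 18*v^3 - 45*v^2 - 27*v
  coeff of dv: 2*u*(-2*u^2 - 14*u*v - 9*u - 21*v^2 - 33*v - 9)
F^* omega = (-8*u^3 - 12*u^2*v - 18*u^2 - 40*u*v^2 - 48*u*v - 9*u - 18*v^3 - 45*v^2 - 27*v) du + (2*u*(-2*u^2 - 14*u*v - 9*u - 21*v^2 - 33*v - 9)) dv.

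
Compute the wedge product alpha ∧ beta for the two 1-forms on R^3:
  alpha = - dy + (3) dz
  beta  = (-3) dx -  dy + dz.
alpha ∧ beta = (-3) dx ∧ dy + (2) dy ∧ dz + (9) dx ∧ dz

Distribute the wedge, using dx_i ∧ dx_j = -dx_j ∧ dx_i and dx_i ∧ dx_i = 0. For each pair (i, j) with i < j, the coefficient of dx_i ∧ dx_j in alpha ∧ beta is (alpha_i * beta_j - alpha_j * beta_i). Collecting: alpha ∧ beta = (-3) dx ∧ dy + (2) dy ∧ dz + (9) dx ∧ dz.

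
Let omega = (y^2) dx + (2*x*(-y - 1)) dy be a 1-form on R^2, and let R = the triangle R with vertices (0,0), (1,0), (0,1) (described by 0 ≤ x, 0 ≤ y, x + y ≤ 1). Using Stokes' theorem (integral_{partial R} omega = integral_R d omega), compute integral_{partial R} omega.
integral_(partial R) omega = -5/3

Stokes: integral_partial_R omega = integral_R d omega with d omega = (∂Q/∂x - ∂P/∂y) dx ∧ dy.
  ∂Q/∂x = -2*y - 2
  ∂P/∂y = 2*y
  integrand = ∂Q/∂x - ∂P/∂y = -4*y - 2.
Integrating over R: integral_0^1 integral_0^{1-x} (-4*y - 2) dy dx = -5/3.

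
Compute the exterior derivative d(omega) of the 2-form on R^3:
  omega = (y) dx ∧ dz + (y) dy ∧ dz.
d(omega) = (-1) dx ∧ dy ∧ dz

For a 2-form omega = sum_{i<j} g_{ij} dx_i ∧ dx_j, the exterior derivative is
  d(omega) = sum_{i<j} d(g_{ij}) ∧ dx_i ∧ dx_j = sum_{i<j, k} (∂g_{ij}/∂x_k) dx_k ∧ dx_i ∧ dx_j.
Expand each term, using dx_k ∧ dx_i ∧ dx_j = sgn(permutation) dx_{(a)} ∧ dx_{(b)} ∧ dx_{(c)} with (a < b < c) sorted:
  d(y) includes (∂/∂y)(y) dy = (1) dy, which multiplied by dx ∧ dz gives (-1) dx ∧ dy ∧ dz
Collecting like 3-forms: d(omega) = (-1) dx ∧ dy ∧ dz.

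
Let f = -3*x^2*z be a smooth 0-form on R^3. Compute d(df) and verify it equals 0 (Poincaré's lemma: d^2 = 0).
d(df) = 0

Step 1: df = sum_i (∂f/∂x_i) dx_i = (-6*x*z) dx + (0) dy + (-3*x^2) dz.
Step 2: Apply d again. Using the 1-form formula, the coefficient of dx ∧ dy in d(df) is ∂^2 f/∂x ∂y - ∂^2 f/∂y ∂x = (0) - (0) = 0 (equality of mixed partials for smooth f).
Similarly for dx ∧ dz and dy ∧ dz — all coefficients vanish. So d(df) = 0.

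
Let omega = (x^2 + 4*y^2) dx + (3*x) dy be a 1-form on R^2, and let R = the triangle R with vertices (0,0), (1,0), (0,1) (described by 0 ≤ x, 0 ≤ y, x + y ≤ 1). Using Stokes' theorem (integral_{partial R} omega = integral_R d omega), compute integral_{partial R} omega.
integral_(partial R) omega = 1/6

Stokes: integral_partial_R omega = integral_R d omega with d omega = (∂Q/∂x - ∂P/∂y) dx ∧ dy.
  ∂Q/∂x = 3
  ∂P/∂y = 8*y
  integrand = ∂Q/∂x - ∂P/∂y = 3 - 8*y.
Integrating over R: integral_0^1 integral_0^{1-x} (3 - 8*y) dy dx = 1/6.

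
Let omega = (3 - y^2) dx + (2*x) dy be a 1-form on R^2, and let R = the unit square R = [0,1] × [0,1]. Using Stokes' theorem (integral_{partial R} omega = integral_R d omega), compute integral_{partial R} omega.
integral_(partial R) omega = 3

Stokes: integral_partial_R omega = integral_R d omega with d omega = (∂Q/∂x - ∂P/∂y) dx ∧ dy.
  ∂Q/∂x = 2
  ∂P/∂y = -2*y
  integrand = ∂Q/∂x - ∂P/∂y = 2*y + 2.
Integrating over R: integral_0^1 integral_0^1 (2*y + 2) dx dy = 3.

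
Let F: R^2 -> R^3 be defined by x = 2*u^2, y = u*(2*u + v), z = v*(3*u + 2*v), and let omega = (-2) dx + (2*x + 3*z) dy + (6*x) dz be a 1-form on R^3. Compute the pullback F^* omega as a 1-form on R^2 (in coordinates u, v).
F^* omega = (16*u^3 + 76*u^2*v + 33*u*v^2 - 8*u + 6*v^3) du + (u*(40*u^2 + 57*u*v + 6*v^2)) dv

Using F^*(f dg) = (f ∘ F) d(g ∘ F), substitute each coordinate x_i by F_i(u, v) in f_i, and replace dx_i by d F_i = (∂F_i/∂u) du + (∂F_i/∂v) dv.
  For the x component: f_1(F) = -2; d F_1 = (4*u) du + (0) dv
  For the y component: f_2(F) = 4*u^2 + 9*u*v + 6*v^2; d F_2 = (4*u + v) du + (u) dv
  For the z component: f_3(F) = 12*u^2; d F_3 = (3*v) du + (3*u + 4*v) dv
Combining and collecting du, dv coefficients:
  coeff of du: 16*u^3 + 76*u^2*v + 33*u*v^2 - 8*u + 6*v^3
  coeff of dv: u*(40*u^2 + 57*u*v + 6*v^2)
F^* omega = (16*u^3 + 76*u^2*v + 33*u*v^2 - 8*u + 6*v^3) du + (u*(40*u^2 + 57*u*v + 6*v^2)) dv.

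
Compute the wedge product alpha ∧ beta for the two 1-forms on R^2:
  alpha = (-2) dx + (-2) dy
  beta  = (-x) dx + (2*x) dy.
alpha ∧ beta = (-6*x) dx ∧ dy

Distribute the wedge, using dx_i ∧ dx_j = -dx_j ∧ dx_i and dx_i ∧ dx_i = 0. For each pair (i, j) with i < j, the coefficient of dx_i ∧ dx_j in alpha ∧ beta is (alpha_i * beta_j - alpha_j * beta_i). Collecting: alpha ∧ beta = (-6*x) dx ∧ dy.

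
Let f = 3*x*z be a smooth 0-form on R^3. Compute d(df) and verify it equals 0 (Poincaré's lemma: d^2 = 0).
d(df) = 0

Step 1: df = sum_i (∂f/∂x_i) dx_i = (3*z) dx + (0) dy + (3*x) dz.
Step 2: Apply d again. Using the 1-form formula, the coefficient of dx ∧ dy in d(df) is ∂^2 f/∂x ∂y - ∂^2 f/∂y ∂x = (0) - (0) = 0 (equality of mixed partials for smooth f).
Similarly for dx ∧ dz and dy ∧ dz — all coefficients vanish. So d(df) = 0.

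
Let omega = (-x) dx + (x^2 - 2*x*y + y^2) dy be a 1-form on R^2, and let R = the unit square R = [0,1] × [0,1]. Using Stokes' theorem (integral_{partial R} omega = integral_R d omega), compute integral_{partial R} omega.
integral_(partial R) omega = 0

Stokes: integral_partial_R omega = integral_R d omega with d omega = (∂Q/∂x - ∂P/∂y) dx ∧ dy.
  ∂Q/∂x = 2*x - 2*y
  ∂P/∂y = 0
  integrand = ∂Q/∂x - ∂P/∂y = 2*x - 2*y.
Integrating over R: integral_0^1 integral_0^1 (2*x - 2*y) dx dy = 0.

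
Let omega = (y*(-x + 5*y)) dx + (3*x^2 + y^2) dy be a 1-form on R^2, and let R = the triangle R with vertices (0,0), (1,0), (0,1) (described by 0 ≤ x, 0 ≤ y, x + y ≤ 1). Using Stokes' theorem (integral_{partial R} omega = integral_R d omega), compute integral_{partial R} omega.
integral_(partial R) omega = -1/2

Stokes: integral_partial_R omega = integral_R d omega with d omega = (∂Q/∂x - ∂P/∂y) dx ∧ dy.
  ∂Q/∂x = 6*x
  ∂P/∂y = -x + 10*y
  integrand = ∂Q/∂x - ∂P/∂y = 7*x - 10*y.
Integrating over R: integral_0^1 integral_0^{1-x} (7*x - 10*y) dy dx = -1/2.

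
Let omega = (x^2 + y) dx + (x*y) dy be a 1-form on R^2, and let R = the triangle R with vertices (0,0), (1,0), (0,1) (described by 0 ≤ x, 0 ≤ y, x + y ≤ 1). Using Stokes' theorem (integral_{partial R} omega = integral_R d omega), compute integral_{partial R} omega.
integral_(partial R) omega = -1/3

Stokes: integral_partial_R omega = integral_R d omega with d omega = (∂Q/∂x - ∂P/∂y) dx ∧ dy.
  ∂Q/∂x = y
  ∂P/∂y = 1
  integrand = ∂Q/∂x - ∂P/∂y = y - 1.
Integrating over R: integral_0^1 integral_0^{1-x} (y - 1) dy dx = -1/3.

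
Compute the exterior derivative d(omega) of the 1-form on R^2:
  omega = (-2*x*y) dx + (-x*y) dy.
d(omega) = (2*x - y) dx ∧ dy

For a 1-form omega = sum_i f_i dx_i, the exterior derivative is
  d(omega) = sum_{i < j} (∂f_j/∂x_i - ∂f_i/∂x_j) dx_i ∧ dx_j.
  coefficient of dx ∧ dy: ∂f_2/∂x - ∂f_1/∂y = ∂(-x*y)/∂x - ∂(-2*x*y)/∂y = 2*x - y
Assembling: d(omega) = (2*x - y) dx ∧ dy.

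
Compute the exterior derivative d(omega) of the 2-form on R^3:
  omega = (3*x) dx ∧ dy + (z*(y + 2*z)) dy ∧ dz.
d(omega) = 0

For a 2-form omega = sum_{i<j} g_{ij} dx_i ∧ dx_j, the exterior derivative is
  d(omega) = sum_{i<j} d(g_{ij}) ∧ dx_i ∧ dx_j = sum_{i<j, k} (∂g_{ij}/∂x_k) dx_k ∧ dx_i ∧ dx_j.
Expand each term, using dx_k ∧ dx_i ∧ dx_j = sgn(permutation) dx_{(a)} ∧ dx_{(b)} ∧ dx_{(c)} with (a < b < c) sorted:

Collecting like 3-forms: d(omega) = 0.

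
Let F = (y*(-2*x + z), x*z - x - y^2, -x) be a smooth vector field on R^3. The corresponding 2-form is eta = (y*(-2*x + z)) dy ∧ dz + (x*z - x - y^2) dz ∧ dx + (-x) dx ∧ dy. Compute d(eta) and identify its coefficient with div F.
d(eta) = (-4*y) dx ∧ dy ∧ dz; div F = -4*y

For a 2-form in R^3 of the form above, applying d gives a 3-form with coefficient ∂P/∂x + ∂Q/∂y + ∂R/∂z:
  ∂P/∂x = -2*y
  ∂Q/∂y = -2*y
  ∂R/∂z = 0
Sum = -4*y, which is exactly div F.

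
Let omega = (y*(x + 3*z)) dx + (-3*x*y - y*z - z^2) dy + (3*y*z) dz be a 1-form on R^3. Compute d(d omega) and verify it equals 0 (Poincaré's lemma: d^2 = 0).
d(d omega) = 0

Step 1: d omega = sum_{i<j} (∂f_j/∂x_i - ∂f_i/∂x_j) dx_i ∧ dx_j:
  coeff of dx ∧ dy: -x - 3*y - 3*z
  coeff of dx ∧ dz: -3*y
  coeff of dy ∧ dz: y + 5*z
Step 2: Apply d again to each 2-form coefficient. The only possible 3-form in R^3 is dx ∧ dy ∧ dz, with coefficient
  ∂(coeff of dy∧dz)/∂x - ∂(coeff of dx∧dz)/∂y + ∂(coeff of dx∧dy)/∂z
  = ∂/∂x (y + 5*z) - ∂/∂y (-3*y) + ∂/∂z (-x - 3*y - 3*z).
Each of these terms simplifies to sums of mixed partials that cancel in pairs. The result is 0 (by equality of mixed partials for smooth functions — Schwarz / Clairaut).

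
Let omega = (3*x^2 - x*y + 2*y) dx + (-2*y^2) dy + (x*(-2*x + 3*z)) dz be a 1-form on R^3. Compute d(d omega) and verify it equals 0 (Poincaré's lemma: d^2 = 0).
d(d omega) = 0

Step 1: d omega = sum_{i<j} (∂f_j/∂x_i - ∂f_i/∂x_j) dx_i ∧ dx_j:
  coeff of dx ∧ dy: x - 2
  coeff of dx ∧ dz: -4*x + 3*z
  coeff of dy ∧ dz: 0
Step 2: Apply d again to each 2-form coefficient. The only possible 3-form in R^3 is dx ∧ dy ∧ dz, with coefficient
  ∂(coeff of dy∧dz)/∂x - ∂(coeff of dx∧dz)/∂y + ∂(coeff of dx∧dy)/∂z
  = ∂/∂x (0) - ∂/∂y (-4*x + 3*z) + ∂/∂z (x - 2).
Each of these terms simplifies to sums of mixed partials that cancel in pairs. The result is 0 (by equality of mixed partials for smooth functions — Schwarz / Clairaut).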